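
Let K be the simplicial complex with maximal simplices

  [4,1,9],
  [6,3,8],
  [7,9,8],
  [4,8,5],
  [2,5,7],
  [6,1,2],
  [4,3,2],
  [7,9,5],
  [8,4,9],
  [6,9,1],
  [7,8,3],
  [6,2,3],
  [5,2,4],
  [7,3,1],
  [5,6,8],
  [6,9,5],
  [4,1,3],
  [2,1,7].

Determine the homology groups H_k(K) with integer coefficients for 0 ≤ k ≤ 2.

H_0 ≅ Z,  H_1 ≅ Z ⊕ Z/2,  H_2 = 0.

K has 9 vertices, 27 edges, 18 triangles.
rank ∂_0 = 0, rank ∂_1 = 8 ⇒ b_0 = 9 − 0 − 8 = 1; all invariant factors of ∂_1 are 1 so no torsion. So H_0 ≅ Z.
rank ∂_1 = 8, rank ∂_2 = 18 ⇒ b_1 = 27 − 8 − 18 = 1; ∂_2 has invariant factor(s) [2] giving torsion. So H_1 ≅ Z ⊕ Z/2.
rank ∂_2 = 18, rank ∂_3 = 0 ⇒ b_2 = 18 − 18 − 0 = 0. So H_2 ≅ 0.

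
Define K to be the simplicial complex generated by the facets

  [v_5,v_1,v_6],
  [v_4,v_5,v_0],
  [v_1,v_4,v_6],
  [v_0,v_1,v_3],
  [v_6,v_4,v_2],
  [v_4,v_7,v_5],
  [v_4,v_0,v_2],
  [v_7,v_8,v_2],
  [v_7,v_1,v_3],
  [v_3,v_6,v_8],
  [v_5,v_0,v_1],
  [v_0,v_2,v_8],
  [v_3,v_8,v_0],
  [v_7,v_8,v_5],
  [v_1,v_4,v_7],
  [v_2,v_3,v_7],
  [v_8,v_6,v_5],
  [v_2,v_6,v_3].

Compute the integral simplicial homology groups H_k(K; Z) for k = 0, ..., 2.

Take the total order v_0 < v_1 < v_2 < v_3 < v_4 < v_5 < v_6 < v_7 < v_8 on the vertex set. Then K (dimension 2) consists of the simplices:

  0-simplices (9): [v_0], [v_1], [v_2], [v_3], [v_4], [v_5], [v_6], [v_7], [v_8]
  1-simplices (27): (27 of them)
  2-simplices (18): (18 of them)

Hence C_0 ≅ Z^9, C_1 ≅ Z^27, C_2 ≅ Z^18.

∂_1: C_1 → C_0 is given by ∂[p,q] = [q] − [p]. For instance
  ∂[v_1,v_6] = [v_6] − [v_1].
The 9×27 boundary matrix has rank 8 and Smith normal form diag(1,1,1,1,1,1,1,1).

Boundary ∂_2: C_2 → C_1 acts by ∂[p,q,r] = [q,r] − [p,r] + [p,q]. For instance
  ∂[v_1,v_4,v_6] = [v_4,v_6] − [v_1,v_6] + [v_1,v_4],
  ∂[v_1,v_3,v_7] = [v_3,v_7] − [v_1,v_7] + [v_1,v_3].
This gives a 27×18 integer matrix of rank 18; reducing to Smith normal form yields diagonal entries (1,1,1,1,1,1,1,1,1,1,1,1,1,1,1,1,1,2).

From H_k ≅ ker(∂_k) / im(∂_{k+1}) we obtain:

  H_0: rank C_0 − rank ∂_1 = 9 − 8 = 1, and the invariant factors of ∂_1 are all 1, so H_0 = Z.
  H_1: rank ker ∂_1 − rank ∂_2 = (27 − 8) − 18 = 1, and ∂_2 has invariant factor 2 > 1, so H_1 = Z ⊕ Z/2.
  H_2: rank ker ∂_2 − rank ∂_3 = (18 − 18) − 0 = 0, and there is no ∂_3, so H_2 = 0.

(K is a triangulation of the Klein bottle.)

H_0 = Z,  H_1 = Z ⊕ Z/2,  H_2 = 0.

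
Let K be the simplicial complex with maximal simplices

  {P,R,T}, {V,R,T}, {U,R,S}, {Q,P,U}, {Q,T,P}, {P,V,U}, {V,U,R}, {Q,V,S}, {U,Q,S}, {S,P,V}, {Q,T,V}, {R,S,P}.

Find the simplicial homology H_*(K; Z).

Take the total order P < Q < R < S < T < U < V on the vertex set. Then K (dimension 2) consists of the simplices:

  0-simplices (7): P, Q, R, S, T, U, V
  1-simplices (18): PQ, PR, PS, PT, PU, PV, QS, QT, QU, QV, RS, RT, RU, RV, SU, SV, TV, UV
  2-simplices (12): PQT, PQU, PRS, PRT, PSV, PUV, QSU, QSV, QTV, RSU, RTV, RUV

so the chain groups are C_0 ≅ Z^7, C_1 ≅ Z^18, C_2 ≅ Z^12.

The boundary map ∂_1: C_1 → C_0 maps an edge to its endpoints' difference, ∂[p,q] = q − p. For instance
  ∂PQ = Q − P.
The 7×18 boundary matrix has rank 6 and Smith normal form diag(1,1,1,1,1,1).

Boundary ∂_2: C_2 → C_1 maps a triangle to the signed sum of its edges. For instance
  ∂RSU = SU − RU + RS,
  ∂QSV = SV − QV + QS.
As a 18×12 matrix over Z this has rank 12, with invariant factors (1,1,1,1,1,1,1,1,1,1,1,2).

Now H_k = ker ∂_k / im ∂_{k+1}, so:

  H_0: rank C_0 − rank ∂_1 = 7 − 6 = 1, and the invariant factors of ∂_1 are all 1, so H_0 = Z.
  H_1: rank ker ∂_1 − rank ∂_2 = (18 − 6) − 12 = 0, and ∂_2 has invariant factor 2 > 1, so H_1 = Z_2.
  H_2: rank ker ∂_2 − rank ∂_3 = (12 − 12) − 0 = 0, and there is no ∂_3, so H_2 = 0.

As a check, the Euler characteristic is 7 − 18 + 12 = 1, which agrees with 1 − 0 + 0 = 1.

H_0 ≅ Z,  H_1 ≅ Z_2,  H_2 = 0.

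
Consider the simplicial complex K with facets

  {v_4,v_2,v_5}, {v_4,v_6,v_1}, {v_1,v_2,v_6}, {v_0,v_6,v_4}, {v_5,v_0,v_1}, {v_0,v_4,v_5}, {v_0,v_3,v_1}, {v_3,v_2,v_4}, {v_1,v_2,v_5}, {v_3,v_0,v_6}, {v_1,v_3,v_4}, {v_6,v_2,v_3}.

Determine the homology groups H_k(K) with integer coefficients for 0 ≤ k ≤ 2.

H_0 ≅ Z,  H_1 ≅ Z/2,  H_2 = 0.

K has 7 vertices, 18 edges, 12 triangles.
rank ∂_0 = 0, rank ∂_1 = 6 ⇒ b_0 = 7 − 0 − 6 = 1; all invariant factors of ∂_1 are 1 so no torsion. So H_0 = Z.
rank ∂_1 = 6, rank ∂_2 = 12 ⇒ b_1 = 18 − 6 − 12 = 0; ∂_2 has invariant factor(s) [2] giving torsion. So H_1 = Z/2.
rank ∂_2 = 12, rank ∂_3 = 0 ⇒ b_2 = 12 − 12 − 0 = 0. So H_2 = 0.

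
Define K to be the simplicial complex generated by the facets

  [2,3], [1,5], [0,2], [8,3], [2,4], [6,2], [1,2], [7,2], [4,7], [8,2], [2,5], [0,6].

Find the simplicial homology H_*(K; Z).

H_0 = Z,  H_1 = Z^4.

K has 9 vertices, 12 edges.
rank ∂_0 = 0, rank ∂_1 = 8 ⇒ b_0 = 9 − 0 − 8 = 1; all invariant factors of ∂_1 are 1 so no torsion. So H_0 ≅ Z.
rank ∂_1 = 8, rank ∂_2 = 0 ⇒ b_1 = 12 − 8 − 0 = 4. So H_1 ≅ Z^4.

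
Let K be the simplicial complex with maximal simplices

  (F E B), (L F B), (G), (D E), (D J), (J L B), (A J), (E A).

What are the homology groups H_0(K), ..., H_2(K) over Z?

H_0 = Z^2,  H_1 = Z^2,  H_2 = 0.

K has 8 vertices, 11 edges, 3 triangles.
rank ∂_0 = 0, rank ∂_1 = 6 ⇒ b_0 = 8 − 0 − 6 = 2; all invariant factors of ∂_1 are 1 so no torsion. So H_0 = Z^2.
rank ∂_1 = 6, rank ∂_2 = 3 ⇒ b_1 = 11 − 6 − 3 = 2; all invariant factors of ∂_2 are 1 so no torsion. So H_1 = Z^2.
rank ∂_2 = 3, rank ∂_3 = 0 ⇒ b_2 = 3 − 3 − 0 = 0. So H_2 = 0.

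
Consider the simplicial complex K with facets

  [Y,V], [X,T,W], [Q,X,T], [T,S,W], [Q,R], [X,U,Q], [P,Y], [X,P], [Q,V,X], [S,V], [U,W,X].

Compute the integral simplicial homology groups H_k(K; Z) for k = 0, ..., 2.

We work with the vertex ordering P < Q < R < S < T < U < V < W < X < Y. The simplices of K, each written with vertices in increasing order, are:

  0-simplices (10): P, Q, R, S, T, U, V, W, X, Y
  1-simplices (17): PX, PY, QR, QT, QU, QV, QX, ST, SV, SW, TW, TX, UW, UX, VX, VY, WX
  2-simplices (6): QTX, QUX, QVX, STW, TWX, UWX

so the chain groups are C_0 ≅ Z^10, C_1 ≅ Z^17, C_2 ≅ Z^6.

The boundary map ∂_1: C_1 → C_0 is given by ∂[p,q] = [q] − [p]. For instance
  ∂VY = Y − V.
This gives a 10×17 integer matrix of rank 9; reducing to Smith normal form yields diagonal entries (1,1,1,1,1,1,1,1,1).

∂_2: C_2 → C_1 acts by ∂[p,q,r] = [q,r] − [p,r] + [p,q]. For instance
  ∂QTX = TX − QX + QT,
  ∂STW = TW − SW + ST.
As a 17×6 matrix over Z this has rank 6, with invariant factors (1,1,1,1,1,1).

Now H_k = ker ∂_k / im ∂_{k+1}, so:

  H_0: rank C_0 − rank ∂_1 = 10 − 9 = 1, and the invariant factors of ∂_1 are all 1, so H_0 = Z.
  H_1: rank ker ∂_1 − rank ∂_2 = (17 − 9) − 6 = 2, and the invariant factors of ∂_2 are all 1, so H_1 = Z^2.
  H_2: rank ker ∂_2 − rank ∂_3 = (6 − 6) − 0 = 0, and there is no ∂_3, so H_2 = 0.

H_0 = Z,  H_1 = Z^2,  H_2 = 0.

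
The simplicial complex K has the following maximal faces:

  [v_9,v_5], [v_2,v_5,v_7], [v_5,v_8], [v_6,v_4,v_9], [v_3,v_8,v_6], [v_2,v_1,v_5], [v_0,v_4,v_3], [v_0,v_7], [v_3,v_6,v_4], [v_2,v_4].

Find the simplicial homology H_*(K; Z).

H_0 ≅ Z,  H_1 ≅ Z^3,  H_2 = 0.

K has 10 vertices, 18 edges, 6 triangles.
rank ∂_0 = 0, rank ∂_1 = 9 ⇒ b_0 = 10 − 0 − 9 = 1; all invariant factors of ∂_1 are 1 so no torsion. So H_0 = Z.
rank ∂_1 = 9, rank ∂_2 = 6 ⇒ b_1 = 18 − 9 − 6 = 3; all invariant factors of ∂_2 are 1 so no torsion. So H_1 = Z^3.
rank ∂_2 = 6, rank ∂_3 = 0 ⇒ b_2 = 6 − 6 − 0 = 0. So H_2 = 0.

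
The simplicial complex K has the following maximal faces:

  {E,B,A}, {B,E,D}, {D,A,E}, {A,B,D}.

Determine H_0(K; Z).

K has 4 vertices, 6 edges, 4 triangles.
rank ∂_0 = 0, rank ∂_1 = 3 ⇒ b_0 = 4 − 0 − 3 = 1; all invariant factors of ∂_1 are 1 so no torsion. So H_0 ≅ Z.

H_0 ≅ Z.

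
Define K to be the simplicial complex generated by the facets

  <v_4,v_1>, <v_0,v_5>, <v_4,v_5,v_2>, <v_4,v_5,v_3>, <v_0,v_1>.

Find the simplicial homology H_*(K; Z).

H_0 ≅ Z,  H_1 ≅ Z,  H_2 = 0.

Order the vertices as v_0 < v_1 < v_2 < v_3 < v_4 < v_5. Listing each simplex with vertices in this order, K has dimension 2 with simplices:

  0-simplices (6): [v_0], [v_1], [v_2], [v_3], [v_4], [v_5]
  1-simplices (8): [v_0,v_1], [v_0,v_5], [v_1,v_4], [v_2,v_4], [v_2,v_5], [v_3,v_4], [v_3,v_5], [v_4,v_5]
  2-simplices (2): [v_2,v_4,v_5], [v_3,v_4,v_5]

giving chain groups C_0 ≅ Z^6, C_1 ≅ Z^8, C_2 ≅ Z^2.

∂_1: C_1 → C_0 is given by ∂[p,q] = [q] − [p]. For instance
  ∂[v_3,v_4] = [v_4] − [v_3].
As a 6×8 matrix over Z this has rank 5, with invariant factors (1,1,1,1,1).

Boundary ∂_2: C_2 → C_1 sends each 2-simplex [p,q,r] to [q,r] − [p,r] + [p,q]. For instance
  ∂[v_3,v_4,v_5] = [v_4,v_5] − [v_3,v_5] + [v_3,v_4],
  ∂[v_2,v_4,v_5] = [v_4,v_5] − [v_2,v_5] + [v_2,v_4].
The resulting 8×2 matrix has rank 2, and its Smith normal form has invariant factors (1,1).

Now H_k = ker ∂_k / im ∂_{k+1}, so:

  H_0: rank C_0 − rank ∂_1 = 6 − 5 = 1, and the invariant factors of ∂_1 are all 1, so H_0 ≅ Z.
  H_1: rank ker ∂_1 − rank ∂_2 = (8 − 5) − 2 = 1, and the invariant factors of ∂_2 are all 1, so H_1 ≅ Z.
  H_2: rank ker ∂_2 − rank ∂_3 = (2 − 2) − 0 = 0, and there is no ∂_3, so H_2 ≅ 0.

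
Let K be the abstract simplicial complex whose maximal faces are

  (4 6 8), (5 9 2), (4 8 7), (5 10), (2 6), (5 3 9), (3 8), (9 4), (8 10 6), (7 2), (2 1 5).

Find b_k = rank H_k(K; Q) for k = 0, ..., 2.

We work with the vertex ordering 1 < 2 < 3 < 4 < 5 < 6 < 7 < 8 < 9 < 10. The simplices of K, each written with vertices in increasing order, are:

  0-simplices (10): [1], [2], [3], [4], [5], [6], [7], [8], [9], [10]
  1-simplices (19): [1,2], [1,5], [2,5], [2,6], [2,7], [2,9], [3,5], [3,8], [3,9], [4,6], [4,7], [4,8], [4,9], [5,9], [5,10], [6,8], [6,10], [7,8], [8,10]
  2-simplices (6): [1,2,5], [2,5,9], [3,5,9], [4,6,8], [4,7,8], [6,8,10]

giving chain groups C_0 ≅ Z^10, C_1 ≅ Z^19, C_2 ≅ Z^6.

∂_1: C_1 → C_0 is given by ∂[p,q] = [q] − [p]. For instance
  ∂[2,9] = [9] − [2].
The resulting 10×19 matrix has rank 9, and its Smith normal form has invariant factors (1,1,1,1,1,1,1,1,1).

∂_2: C_2 → C_1 sends each 2-simplex [p,q,r] to [q,r] − [p,r] + [p,q]. For instance
  ∂[1,2,5] = [2,5] − [1,5] + [1,2],
  ∂[4,7,8] = [7,8] − [4,8] + [4,7].
The resulting 19×6 matrix has rank 6, and its Smith normal form has invariant factors (1,1,1,1,1,1).

Computing H_k = (kernel of ∂_k) / (image of ∂_{k+1}):

  H_0: rank C_0 − rank ∂_1 = 10 − 9 = 1, and the invariant factors of ∂_1 are all 1, so H_0 = Z.
  H_1: rank ker ∂_1 − rank ∂_2 = (19 − 9) − 6 = 4, and the invariant factors of ∂_2 are all 1, so H_1 = Z^4.
  H_2: rank ker ∂_2 − rank ∂_3 = (6 − 6) − 0 = 0, and there is no ∂_3, so H_2 = 0.

Hence the Betti numbers are b_0 = 1, b_1 = 4, b_2 = 0.

b_0 = 1, b_1 = 4, b_2 = 0.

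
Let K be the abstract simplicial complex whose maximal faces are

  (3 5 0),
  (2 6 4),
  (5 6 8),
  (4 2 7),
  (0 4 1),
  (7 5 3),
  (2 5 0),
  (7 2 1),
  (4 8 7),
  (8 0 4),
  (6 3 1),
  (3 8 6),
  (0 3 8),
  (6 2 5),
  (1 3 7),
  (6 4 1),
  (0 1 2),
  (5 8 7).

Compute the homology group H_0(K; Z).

Order the vertices as 0 < 1 < 2 < 3 < 4 < 5 < 6 < 7 < 8. Listing each simplex with vertices in this order, K has dimension 2 with simplices:

  0-simplices (9): [0], [1], [2], [3], [4], [5], [6], [7], [8]
  1-simplices (27): (27 of them)
  2-simplices (18): [0,1,2], [0,1,4], [0,2,5], [0,3,5], [0,3,8], [0,4,8], [1,2,7], [1,3,6], [1,3,7], [1,4,6], [2,4,6], [2,4,7], [2,5,6], [3,5,7], [3,6,8], [4,7,8], [5,6,8], [5,7,8]

Hence C_0 ≅ Z^9, C_1 ≅ Z^27, C_2 ≅ Z^18.

The boundary map ∂_1: C_1 → C_0 maps an edge to its endpoints' difference, ∂[p,q] = q − p. For instance
  ∂[0,8] = [8] − [0].
This gives a 9×27 integer matrix of rank 8; reducing to Smith normal form yields diagonal entries (1,1,1,1,1,1,1,1).

The boundary map ∂_2: C_2 → C_1 sends each 2-simplex [p,q,r] to [q,r] − [p,r] + [p,q]. For instance
  ∂[5,6,8] = [6,8] − [5,8] + [5,6],
  ∂[2,4,7] = [4,7] − [2,7] + [2,4].
As a 27×18 matrix over Z this has rank 18, with invariant factors (1,1,1,1,1,1,1,1,1,1,1,1,1,1,1,1,1,2).

Now H_k = ker ∂_k / im ∂_{k+1}, so:

  H_0: rank C_0 − rank ∂_1 = 9 − 8 = 1, and the invariant factors of ∂_1 are all 1, so H_0 = Z.

H_0 = Z.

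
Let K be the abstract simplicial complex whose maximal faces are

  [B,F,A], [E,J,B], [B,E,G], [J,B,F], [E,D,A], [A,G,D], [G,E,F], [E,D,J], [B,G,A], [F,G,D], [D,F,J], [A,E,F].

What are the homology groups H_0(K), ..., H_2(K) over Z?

H_0 = Z,  H_1 = Z/2Z,  H_2 = 0.

K has 7 vertices, 18 edges, 12 triangles.
rank ∂_0 = 0, rank ∂_1 = 6 ⇒ b_0 = 7 − 0 − 6 = 1; all invariant factors of ∂_1 are 1 so no torsion. So H_0 ≅ Z.
rank ∂_1 = 6, rank ∂_2 = 12 ⇒ b_1 = 18 − 6 − 12 = 0; ∂_2 has invariant factor(s) [2] giving torsion. So H_1 ≅ Z/2Z.
rank ∂_2 = 12, rank ∂_3 = 0 ⇒ b_2 = 12 − 12 − 0 = 0. So H_2 ≅ 0.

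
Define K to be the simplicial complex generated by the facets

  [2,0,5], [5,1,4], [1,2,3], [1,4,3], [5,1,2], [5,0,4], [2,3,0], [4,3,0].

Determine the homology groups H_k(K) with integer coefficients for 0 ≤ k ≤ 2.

K has 6 vertices, 12 edges, 8 triangles.
rank ∂_0 = 0, rank ∂_1 = 5 ⇒ b_0 = 6 − 0 − 5 = 1; all invariant factors of ∂_1 are 1 so no torsion. So H_0 = Z.
rank ∂_1 = 5, rank ∂_2 = 7 ⇒ b_1 = 12 − 5 − 7 = 0; all invariant factors of ∂_2 are 1 so no torsion. So H_1 = 0.
rank ∂_2 = 7, rank ∂_3 = 0 ⇒ b_2 = 8 − 7 − 0 = 1. So H_2 = Z.

H_0 = Z,  H_1 = 0,  H_2 = Z.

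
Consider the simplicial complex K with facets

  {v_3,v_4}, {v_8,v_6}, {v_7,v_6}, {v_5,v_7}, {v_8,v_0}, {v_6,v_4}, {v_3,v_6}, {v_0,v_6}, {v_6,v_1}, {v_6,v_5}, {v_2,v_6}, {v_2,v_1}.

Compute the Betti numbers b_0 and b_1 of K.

b_0 = 1, b_1 = 4.

Order the vertices as v_0 < v_1 < v_2 < v_3 < v_4 < v_5 < v_6 < v_7 < v_8. Listing each simplex with vertices in this order, K has dimension 1 with simplices:

  0-simplices (9): [v_0], [v_1], [v_2], [v_3], [v_4], [v_5], [v_6], [v_7], [v_8]
  1-simplices (12): [v_0,v_6], [v_0,v_8], [v_1,v_2], [v_1,v_6], [v_2,v_6], [v_3,v_4], [v_3,v_6], [v_4,v_6], [v_5,v_6], [v_5,v_7], [v_6,v_7], [v_6,v_8]

Hence C_0 ≅ Z^9, C_1 ≅ Z^12.

Boundary ∂_1: C_1 → C_0 is given by ∂[p,q] = [q] − [p]. For instance
  ∂[v_1,v_2] = [v_2] − [v_1].
The 9×12 boundary matrix has rank 8 and Smith normal form diag(1,1,1,1,1,1,1,1).

From H_k ≅ ker(∂_k) / im(∂_{k+1}) we obtain:

  H_0: rank C_0 − rank ∂_1 = 9 − 8 = 1, and the invariant factors of ∂_1 are all 1, so H_0 ≅ Z.
  H_1: rank ker ∂_1 − rank ∂_2 = (12 − 8) − 0 = 4, and there is no ∂_2, so H_1 ≅ Z^4.

Hence the Betti numbers are b_0 = 1, b_1 = 4.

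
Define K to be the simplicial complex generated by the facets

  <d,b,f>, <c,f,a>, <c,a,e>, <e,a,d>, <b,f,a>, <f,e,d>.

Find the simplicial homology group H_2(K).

H_2 ≅ 0.

K has 6 vertices, 12 edges, 6 triangles.
rank ∂_2 = 6, rank ∂_3 = 0 ⇒ b_2 = 6 − 6 − 0 = 0. So H_2 = 0.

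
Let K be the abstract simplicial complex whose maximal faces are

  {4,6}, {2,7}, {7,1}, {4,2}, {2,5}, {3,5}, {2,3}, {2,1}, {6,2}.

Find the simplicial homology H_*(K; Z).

We work with the vertex ordering 1 < 2 < 3 < 4 < 5 < 6 < 7. The simplices of K, each written with vertices in increasing order, are:

  0-simplices (7): [1], [2], [3], [4], [5], [6], [7]
  1-simplices (9): [1,2], [1,7], [2,3], [2,4], [2,5], [2,6], [2,7], [3,5], [4,6]

giving chain groups C_0 ≅ Z^7, C_1 ≅ Z^9.

Boundary ∂_1: C_1 → C_0 maps an edge to its endpoints' difference, ∂[p,q] = q − p. For instance
  ∂[1,7] = [7] − [1].
As a 7×9 matrix over Z this has rank 6, with invariant factors (1,1,1,1,1,1).

Computing H_k = (kernel of ∂_k) / (image of ∂_{k+1}):

  H_0: rank C_0 − rank ∂_1 = 7 − 6 = 1, and the invariant factors of ∂_1 are all 1, so H_0 = Z.
  H_1: rank ker ∂_1 − rank ∂_2 = (9 − 6) − 0 = 3, and there is no ∂_2, so H_1 = Z^3.

H_0 ≅ Z,  H_1 ≅ Z^3.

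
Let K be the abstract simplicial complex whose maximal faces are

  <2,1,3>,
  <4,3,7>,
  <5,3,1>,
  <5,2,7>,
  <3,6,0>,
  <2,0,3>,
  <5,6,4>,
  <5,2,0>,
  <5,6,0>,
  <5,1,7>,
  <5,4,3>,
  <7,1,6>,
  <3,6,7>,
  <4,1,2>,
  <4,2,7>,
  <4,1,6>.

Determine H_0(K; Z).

Order the vertices as 0 < 1 < 2 < 3 < 4 < 5 < 6 < 7. Listing each simplex with vertices in this order, K has dimension 2 with simplices:

  0-simplices (8): [0], [1], [2], [3], [4], [5], [6], [7]
  1-simplices (24): (24 of them)
  2-simplices (16): [0,2,3], [0,2,5], [0,3,6], [0,5,6], [1,2,3], [1,2,4], [1,3,5], [1,4,6], [1,5,7], [1,6,7], [2,4,7], [2,5,7], [3,4,5], [3,4,7], [3,6,7], [4,5,6]

so the chain groups are C_0 ≅ Z^8, C_1 ≅ Z^24, C_2 ≅ Z^16.

Boundary ∂_1: C_1 → C_0 maps an edge to its endpoints' difference, ∂[p,q] = q − p. For instance
  ∂[6,7] = [7] − [6].
The resulting 8×24 matrix has rank 7, and its Smith normal form has invariant factors (1,1,1,1,1,1,1).

The boundary map ∂_2: C_2 → C_1 sends each 2-simplex [p,q,r] to [q,r] − [p,r] + [p,q]. For instance
  ∂[3,4,7] = [4,7] − [3,7] + [3,4],
  ∂[2,4,7] = [4,7] − [2,7] + [2,4].
As a 24×16 matrix over Z this has rank 15, with invariant factors (1,1,1,1,1,1,1,1,1,1,1,1,1,1,1).

Computing H_k = (kernel of ∂_k) / (image of ∂_{k+1}):

  H_0: rank C_0 − rank ∂_1 = 8 − 7 = 1, and the invariant factors of ∂_1 are all 1, so H_0 = Z.

(K is a triangulation of the torus T^2.)

H_0 ≅ Z.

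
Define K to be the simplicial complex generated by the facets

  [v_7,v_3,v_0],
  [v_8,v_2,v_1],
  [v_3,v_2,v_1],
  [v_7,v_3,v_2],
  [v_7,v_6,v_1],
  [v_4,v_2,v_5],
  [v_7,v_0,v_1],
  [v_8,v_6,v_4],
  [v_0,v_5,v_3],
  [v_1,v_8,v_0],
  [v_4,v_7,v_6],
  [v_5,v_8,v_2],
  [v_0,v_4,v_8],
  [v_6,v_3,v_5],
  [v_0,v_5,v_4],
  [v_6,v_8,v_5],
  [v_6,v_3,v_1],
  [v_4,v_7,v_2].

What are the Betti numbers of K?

We work with the vertex ordering v_0 < v_1 < v_2 < v_3 < v_4 < v_5 < v_6 < v_7 < v_8. The simplices of K, each written with vertices in increasing order, are:

  0-simplices (9): [v_0], [v_1], [v_2], [v_3], [v_4], [v_5], [v_6], [v_7], [v_8]
  1-simplices (27): (27 of them)
  2-simplices (18): (18 of them)

so the chain groups are C_0 ≅ Z^9, C_1 ≅ Z^27, C_2 ≅ Z^18.

The boundary map ∂_1: C_1 → C_0 is given by ∂[p,q] = [q] − [p]. For instance
  ∂[v_2,v_4] = [v_4] − [v_2].
The resulting 9×27 matrix has rank 8, and its Smith normal form has invariant factors (1,1,1,1,1,1,1,1).

The boundary map ∂_2: C_2 → C_1 maps a triangle to the signed sum of its edges. For instance
  ∂[v_2,v_3,v_7] = [v_3,v_7] − [v_2,v_7] + [v_2,v_3],
  ∂[v_2,v_4,v_7] = [v_4,v_7] − [v_2,v_7] + [v_2,v_4].
The 27×18 boundary matrix has rank 18 and Smith normal form diag(1,1,1,1,1,1,1,1,1,1,1,1,1,1,1,1,1,2).

Reading off H_k = ker ∂_k / im ∂_{k+1}:

  H_0: rank C_0 − rank ∂_1 = 9 − 8 = 1, and the invariant factors of ∂_1 are all 1, so H_0 ≅ Z.
  H_1: rank ker ∂_1 − rank ∂_2 = (27 − 8) − 18 = 1, and ∂_2 has invariant factor 2 > 1, so H_1 ≅ Z ⊕ Z/2.
  H_2: rank ker ∂_2 − rank ∂_3 = (18 − 18) − 0 = 0, and there is no ∂_3, so H_2 ≅ 0.

(K is a triangulation of the Klein bottle.)

Hence the Betti numbers are b_0 = 1, b_1 = 1, b_2 = 0.

b_0 = 1, b_1 = 1, b_2 = 0.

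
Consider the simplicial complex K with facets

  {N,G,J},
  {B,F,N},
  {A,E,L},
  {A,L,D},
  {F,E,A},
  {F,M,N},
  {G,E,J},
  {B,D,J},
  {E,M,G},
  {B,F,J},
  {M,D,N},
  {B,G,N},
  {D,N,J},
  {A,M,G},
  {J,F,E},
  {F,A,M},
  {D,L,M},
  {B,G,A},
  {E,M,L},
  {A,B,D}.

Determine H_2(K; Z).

We work with the vertex ordering A < B < D < E < F < G < J < L < M < N. The simplices of K, each written with vertices in increasing order, are:

  0-simplices (10): A, B, D, E, F, G, J, L, M, N
  1-simplices (30): AB, AD, AE, AF, AG, AL, AM, BD, BF, BG, BJ, BN, DJ, DL, DM, DN, EF, EG, EJ, EL, EM, FJ, FM, FN, GJ, GM, GN, JN, LM, MN
  2-simplices (20): ABD, ABG, ADL, AEF, AEL, AFM, AGM, BDJ, BFJ, BFN, BGN, DJN, DLM, DMN, EFJ, EGJ, EGM, ELM, FMN, GJN

giving chain groups C_0 ≅ Z^10, C_1 ≅ Z^30, C_2 ≅ Z^20.

∂_1: C_1 → C_0 is given by ∂[p,q] = [q] − [p]. For instance
  ∂AF = F − A.
The 10×30 boundary matrix has rank 9 and Smith normal form diag(1,1,1,1,1,1,1,1,1).

The boundary map ∂_2: C_2 → C_1 maps a triangle to the signed sum of its edges. For instance
  ∂DLM = LM − DM + DL,
  ∂AEF = EF − AF + AE.
The resulting 30×20 matrix has rank 20, and its Smith normal form has invariant factors (1,1,1,1,1,1,1,1,1,1,1,1,1,1,1,1,1,1,1,2).

Computing H_k = (kernel of ∂_k) / (image of ∂_{k+1}):

  H_2: rank ker ∂_2 − rank ∂_3 = (20 − 20) − 0 = 0, and there is no ∂_3, so H_2 = 0.

H_2 = 0.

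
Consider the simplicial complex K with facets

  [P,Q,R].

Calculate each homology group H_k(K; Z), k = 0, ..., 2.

We work with the vertex ordering P < Q < R. The simplices of K, each written with vertices in increasing order, are:

  0-simplices (3): P, Q, R
  1-simplices (3): PQ, PR, QR
  2-simplices (1): PQR

giving chain groups C_0 ≅ Z^3, C_1 ≅ Z^3, C_2 ≅ Z^1.

Boundary ∂_1: C_1 → C_0 sends each edge [p,q] (with p < q) to q − p. For instance
  ∂PQ = Q − P.
This gives a 3×3 integer matrix of rank 2; reducing to Smith normal form yields diagonal entries (1,1).

∂_2: C_2 → C_1 maps a triangle to the signed sum of its edges. For instance
  ∂PQR = QR − PR + PQ.
The 3×1 boundary matrix has rank 1 and Smith normal form diag(1).

Computing H_k = (kernel of ∂_k) / (image of ∂_{k+1}):

  H_0: rank C_0 − rank ∂_1 = 3 − 2 = 1, and the invariant factors of ∂_1 are all 1, so H_0 ≅ Z.
  H_1: rank ker ∂_1 − rank ∂_2 = (3 − 2) − 1 = 0, and the invariant factors of ∂_2 are all 1, so H_1 ≅ 0.
  H_2: rank ker ∂_2 − rank ∂_3 = (1 − 1) − 0 = 0, and there is no ∂_3, so H_2 ≅ 0.

H_0 ≅ Z,  H_1 = 0,  H_2 = 0.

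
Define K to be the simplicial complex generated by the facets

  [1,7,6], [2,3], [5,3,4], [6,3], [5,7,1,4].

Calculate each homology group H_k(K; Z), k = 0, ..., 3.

Take the total order 1 < 2 < 3 < 4 < 5 < 6 < 7 on the vertex set. Then K (dimension 3) consists of the simplices:

  0-simplices (7): [1], [2], [3], [4], [5], [6], [7]
  1-simplices (12): [1,4], [1,5], [1,6], [1,7], [2,3], [3,4], [3,5], [3,6], [4,5], [4,7], [5,7], [6,7]
  2-simplices (6): [1,4,5], [1,4,7], [1,5,7], [1,6,7], [3,4,5], [4,5,7]
  3-simplices (1): [1,4,5,7]

Hence C_0 ≅ Z^7, C_1 ≅ Z^12, C_2 ≅ Z^6, C_3 ≅ Z^1.

Boundary ∂_1: C_1 → C_0 is given by ∂[p,q] = [q] − [p]. For instance
  ∂[3,4] = [4] − [3].
The 7×12 boundary matrix has rank 6 and Smith normal form diag(1,1,1,1,1,1).

The boundary map ∂_2: C_2 → C_1 acts by ∂[p,q,r] = [q,r] − [p,r] + [p,q]. For instance
  ∂[4,5,7] = [5,7] − [4,7] + [4,5],
  ∂[1,5,7] = [5,7] − [1,7] + [1,5].
This gives a 12×6 integer matrix of rank 5; reducing to Smith normal form yields diagonal entries (1,1,1,1,1).

∂_3: C_3 → C_2 sends each 3-simplex σ to the alternating sum Σ_i (−1)^i (σ with its i-th vertex removed). For instance
  ∂[1,4,5,7] = [4,5,7] − [1,5,7] + [1,4,7] − [1,4,5].
The 6×1 boundary matrix has rank 1 and Smith normal form diag(1).

Reading off H_k = ker ∂_k / im ∂_{k+1}:

  H_0: rank C_0 − rank ∂_1 = 7 − 6 = 1, and the invariant factors of ∂_1 are all 1, so H_0 = Z.
  H_1: rank ker ∂_1 − rank ∂_2 = (12 − 6) − 5 = 1, and the invariant factors of ∂_2 are all 1, so H_1 = Z.
  H_2: rank ker ∂_2 − rank ∂_3 = (6 − 5) − 1 = 0, and the invariant factors of ∂_3 are all 1, so H_2 = 0.
  H_3: rank ker ∂_3 − rank ∂_4 = (1 − 1) − 0 = 0, and there is no ∂_4, so H_3 = 0.

As a check, the Euler characteristic is 7 − 12 + 6 − 1 = 0, which agrees with 1 − 1 + 0 − 0 = 0.

H_0 ≅ Z,  H_1 ≅ Z,  H_2 = 0,  H_3 = 0.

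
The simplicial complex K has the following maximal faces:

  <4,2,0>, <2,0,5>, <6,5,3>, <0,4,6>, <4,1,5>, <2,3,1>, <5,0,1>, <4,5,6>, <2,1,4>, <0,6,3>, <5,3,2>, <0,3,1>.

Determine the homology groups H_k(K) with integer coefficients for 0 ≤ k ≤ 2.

Fix the vertex order 0 < 1 < 2 < 3 < 4 < 5 < 6 and write every simplex with vertices in increasing order. Then dim K = 2 and the simplices of K are:

  0-simplices (7): [0], [1], [2], [3], [4], [5], [6]
  1-simplices (18): [0,1], [0,2], [0,3], [0,4], [0,5], [0,6], [1,2], [1,3], [1,4], [1,5], [2,3], [2,4], [2,5], [3,5], [3,6], [4,5], [4,6], [5,6]
  2-simplices (12): [0,1,3], [0,1,5], [0,2,4], [0,2,5], [0,3,6], [0,4,6], [1,2,3], [1,2,4], [1,4,5], [2,3,5], [3,5,6], [4,5,6]

so the chain groups are C_0 ≅ Z^7, C_1 ≅ Z^18, C_2 ≅ Z^12.

∂_1: C_1 → C_0 is given by ∂[p,q] = [q] − [p]. For instance
  ∂[1,4] = [4] − [1].
This gives a 7×18 integer matrix of rank 6; reducing to Smith normal form yields diagonal entries (1,1,1,1,1,1).

The boundary map ∂_2: C_2 → C_1 sends each 2-simplex [p,q,r] to [q,r] − [p,r] + [p,q]. For instance
  ∂[1,2,4] = [2,4] − [1,4] + [1,2],
  ∂[1,2,3] = [2,3] − [1,3] + [1,2].
The resulting 18×12 matrix has rank 12, and its Smith normal form has invariant factors (1,1,1,1,1,1,1,1,1,1,1,2).

From H_k ≅ ker(∂_k) / im(∂_{k+1}) we obtain:

  H_0: rank C_0 − rank ∂_1 = 7 − 6 = 1, and the invariant factors of ∂_1 are all 1, so H_0 ≅ Z.
  H_1: rank ker ∂_1 − rank ∂_2 = (18 − 6) − 12 = 0, and ∂_2 has invariant factor 2 > 1, so H_1 ≅ Z/2.
  H_2: rank ker ∂_2 − rank ∂_3 = (12 − 12) − 0 = 0, and there is no ∂_3, so H_2 ≅ 0.

H_0 ≅ Z,  H_1 ≅ Z/2,  H_2 = 0.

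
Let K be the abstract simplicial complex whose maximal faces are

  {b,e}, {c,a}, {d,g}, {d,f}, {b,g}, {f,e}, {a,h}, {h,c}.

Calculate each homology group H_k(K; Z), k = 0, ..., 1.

H_0 ≅ Z^2,  H_1 ≅ Z^2.

Fix the vertex order a < b < c < d < e < f < g < h and write every simplex with vertices in increasing order. Then dim K = 1 and the simplices of K are:

  0-simplices (8): a, b, c, d, e, f, g, h
  1-simplices (8): ac, ah, be, bg, ch, df, dg, ef

giving chain groups C_0 ≅ Z^8, C_1 ≅ Z^8.

Boundary ∂_1: C_1 → C_0 maps an edge to its endpoints' difference, ∂[p,q] = q − p. For instance
  ∂dg = g − d.
The 8×8 boundary matrix has rank 6 and Smith normal form diag(1,1,1,1,1,1).

From H_k ≅ ker(∂_k) / im(∂_{k+1}) we obtain:

  H_0: rank C_0 − rank ∂_1 = 8 − 6 = 2, and the invariant factors of ∂_1 are all 1, so H_0 = Z^2.
  H_1: rank ker ∂_1 − rank ∂_2 = (8 − 6) − 0 = 2, and there is no ∂_2, so H_1 = Z^2.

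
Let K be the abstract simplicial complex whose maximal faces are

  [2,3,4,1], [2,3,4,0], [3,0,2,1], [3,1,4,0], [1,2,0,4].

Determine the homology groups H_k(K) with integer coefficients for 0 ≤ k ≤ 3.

H_0 ≅ Z,  H_1 = 0,  H_2 = 0,  H_3 ≅ Z.

K has 5 vertices, 10 edges, 10 triangles, 5 3-simplices.
rank ∂_0 = 0, rank ∂_1 = 4 ⇒ b_0 = 5 − 0 − 4 = 1; all invariant factors of ∂_1 are 1 so no torsion. So H_0 = Z.
rank ∂_1 = 4, rank ∂_2 = 6 ⇒ b_1 = 10 − 4 − 6 = 0; all invariant factors of ∂_2 are 1 so no torsion. So H_1 = 0.
rank ∂_2 = 6, rank ∂_3 = 4 ⇒ b_2 = 10 − 6 − 4 = 0; all invariant factors of ∂_3 are 1 so no torsion. So H_2 = 0.
rank ∂_3 = 4, rank ∂_4 = 0 ⇒ b_3 = 5 − 4 − 0 = 1. So H_3 = Z.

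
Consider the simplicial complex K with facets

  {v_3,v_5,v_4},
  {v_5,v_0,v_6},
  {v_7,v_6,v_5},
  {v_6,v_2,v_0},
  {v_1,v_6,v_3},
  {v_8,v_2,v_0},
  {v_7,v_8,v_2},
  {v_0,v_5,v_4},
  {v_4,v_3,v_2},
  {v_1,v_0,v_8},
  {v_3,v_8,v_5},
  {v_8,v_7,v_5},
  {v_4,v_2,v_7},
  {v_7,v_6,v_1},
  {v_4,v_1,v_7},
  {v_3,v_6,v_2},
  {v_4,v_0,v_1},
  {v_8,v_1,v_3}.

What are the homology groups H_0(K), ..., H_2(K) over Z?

H_0 ≅ Z,  H_1 ≅ Z^2,  H_2 ≅ Z.

Take the total order v_0 < v_1 < v_2 < v_3 < v_4 < v_5 < v_6 < v_7 < v_8 on the vertex set. Then K (dimension 2) consists of the simplices:

  0-simplices (9): [v_0], [v_1], [v_2], [v_3], [v_4], [v_5], [v_6], [v_7], [v_8]
  1-simplices (27): (27 of them)
  2-simplices (18): (18 of them)

Hence C_0 ≅ Z^9, C_1 ≅ Z^27, C_2 ≅ Z^18.

Boundary ∂_1: C_1 → C_0 maps an edge to its endpoints' difference, ∂[p,q] = q − p.
As a 9×27 matrix over Z this has rank 8, with invariant factors (1,1,1,1,1,1,1,1).

The boundary map ∂_2: C_2 → C_1 sends each 2-simplex [p,q,r] to [q,r] − [p,r] + [p,q]. For instance
  ∂[v_0,v_4,v_5] = [v_4,v_5] − [v_0,v_5] + [v_0,v_4],
  ∂[v_3,v_4,v_5] = [v_4,v_5] − [v_3,v_5] + [v_3,v_4].
As a 27×18 matrix over Z this has rank 17, with invariant factors (1,1,1,1,1,1,1,1,1,1,1,1,1,1,1,1,1).

From H_k ≅ ker(∂_k) / im(∂_{k+1}) we obtain:

  H_0: rank C_0 − rank ∂_1 = 9 − 8 = 1, and the invariant factors of ∂_1 are all 1, so H_0 = Z.
  H_1: rank ker ∂_1 − rank ∂_2 = (27 − 8) − 17 = 2, and the invariant factors of ∂_2 are all 1, so H_1 = Z^2.
  H_2: rank ker ∂_2 − rank ∂_3 = (18 − 17) − 0 = 1, and there is no ∂_3, so H_2 = Z.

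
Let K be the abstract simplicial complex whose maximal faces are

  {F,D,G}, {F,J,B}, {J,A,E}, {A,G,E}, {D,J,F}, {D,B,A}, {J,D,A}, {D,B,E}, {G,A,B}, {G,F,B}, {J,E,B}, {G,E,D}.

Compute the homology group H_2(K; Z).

Order the vertices as A < B < D < E < F < G < J. Listing each simplex with vertices in this order, K has dimension 2 with simplices:

  0-simplices (7): A, B, D, E, F, G, J
  1-simplices (18): AB, AD, AE, AG, AJ, BD, BE, BF, BG, BJ, DE, DF, DG, DJ, EG, EJ, FG, FJ
  2-simplices (12): ABD, ABG, ADJ, AEG, AEJ, BDE, BEJ, BFG, BFJ, DEG, DFG, DFJ

so the chain groups are C_0 ≅ Z^7, C_1 ≅ Z^18, C_2 ≅ Z^12.

Boundary ∂_1: C_1 → C_0 maps an edge to its endpoints' difference, ∂[p,q] = q − p. For instance
  ∂DJ = J − D.
The resulting 7×18 matrix has rank 6, and its Smith normal form has invariant factors (1,1,1,1,1,1).

The boundary map ∂_2: C_2 → C_1 maps a triangle to the signed sum of its edges. For instance
  ∂BDE = DE − BE + BD,
  ∂BFG = FG − BG + BF.
The resulting 18×12 matrix has rank 12, and its Smith normal form has invariant factors (1,1,1,1,1,1,1,1,1,1,1,2).

Now H_k = ker ∂_k / im ∂_{k+1}, so:

  H_2: rank ker ∂_2 − rank ∂_3 = (12 − 12) − 0 = 0, and there is no ∂_3, so H_2 ≅ 0.

H_2 ≅ 0.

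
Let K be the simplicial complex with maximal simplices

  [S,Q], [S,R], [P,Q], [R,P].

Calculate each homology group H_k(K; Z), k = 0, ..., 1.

Fix the vertex order P < Q < R < S and write every simplex with vertices in increasing order. Then dim K = 1 and the simplices of K are:

  0-simplices (4): P, Q, R, S
  1-simplices (4): PQ, PR, QS, RS

so the chain groups are C_0 ≅ Z^4, C_1 ≅ Z^4.

Boundary ∂_1: C_1 → C_0 maps an edge to its endpoints' difference, ∂[p,q] = q − p. For instance
  ∂PR = R − P.
As a 4×4 matrix over Z this has rank 3, with invariant factors (1,1,1).

From H_k ≅ ker(∂_k) / im(∂_{k+1}) we obtain:

  H_0: rank C_0 − rank ∂_1 = 4 − 3 = 1, and the invariant factors of ∂_1 are all 1, so H_0 = Z.
  H_1: rank ker ∂_1 − rank ∂_2 = (4 − 3) − 0 = 1, and there is no ∂_2, so H_1 = Z.

As a check, the Euler characteristic is 4 − 4 = 0, which agrees with 1 − 1 = 0.

H_0 ≅ Z,  H_1 ≅ Z.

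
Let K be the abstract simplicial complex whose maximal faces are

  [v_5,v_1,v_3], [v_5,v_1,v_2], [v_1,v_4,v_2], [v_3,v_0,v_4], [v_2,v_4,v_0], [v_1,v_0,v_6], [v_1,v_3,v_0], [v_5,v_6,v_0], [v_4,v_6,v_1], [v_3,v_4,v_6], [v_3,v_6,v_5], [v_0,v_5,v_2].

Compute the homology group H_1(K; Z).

Take the total order v_0 < v_1 < v_2 < v_3 < v_4 < v_5 < v_6 on the vertex set. Then K (dimension 2) consists of the simplices:

  0-simplices (7): [v_0], [v_1], [v_2], [v_3], [v_4], [v_5], [v_6]
  1-simplices (18): (18 of them)
  2-simplices (12): (12 of them)

Hence C_0 ≅ Z^7, C_1 ≅ Z^18, C_2 ≅ Z^12.

Boundary ∂_1: C_1 → C_0 maps an edge to its endpoints' difference, ∂[p,q] = q − p. For instance
  ∂[v_1,v_5] = [v_5] − [v_1].
The 7×18 boundary matrix has rank 6 and Smith normal form diag(1,1,1,1,1,1).

The boundary map ∂_2: C_2 → C_1 acts by ∂[p,q,r] = [q,r] − [p,r] + [p,q]. For instance
  ∂[v_0,v_1,v_6] = [v_1,v_6] − [v_0,v_6] + [v_0,v_1],
  ∂[v_0,v_2,v_4] = [v_2,v_4] − [v_0,v_4] + [v_0,v_2].
The 18×12 boundary matrix has rank 12 and Smith normal form diag(1,1,1,1,1,1,1,1,1,1,1,2).

Computing H_k = (kernel of ∂_k) / (image of ∂_{k+1}):

  H_1: rank ker ∂_1 − rank ∂_2 = (18 − 6) − 12 = 0, and ∂_2 has invariant factor 2 > 1, so H_1 = Z_2.

H_1 ≅ Z_2.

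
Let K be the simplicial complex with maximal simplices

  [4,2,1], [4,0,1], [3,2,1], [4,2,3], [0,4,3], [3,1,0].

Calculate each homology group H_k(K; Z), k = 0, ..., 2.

We work with the vertex ordering 0 < 1 < 2 < 3 < 4. The simplices of K, each written with vertices in increasing order, are:

  0-simplices (5): [0], [1], [2], [3], [4]
  1-simplices (9): [0,1], [0,3], [0,4], [1,2], [1,3], [1,4], [2,3], [2,4], [3,4]
  2-simplices (6): [0,1,3], [0,1,4], [0,3,4], [1,2,3], [1,2,4], [2,3,4]

Hence C_0 ≅ Z^5, C_1 ≅ Z^9, C_2 ≅ Z^6.

Boundary ∂_1: C_1 → C_0 sends each edge [p,q] (with p < q) to q − p. For instance
  ∂[1,3] = [3] − [1].
The resulting 5×9 matrix has rank 4, and its Smith normal form has invariant factors (1,1,1,1).

∂_2: C_2 → C_1 acts by ∂[p,q,r] = [q,r] − [p,r] + [p,q]. For instance
  ∂[0,1,3] = [1,3] − [0,3] + [0,1],
  ∂[1,2,4] = [2,4] − [1,4] + [1,2].
This gives a 9×6 integer matrix of rank 5; reducing to Smith normal form yields diagonal entries (1,1,1,1,1).

Computing H_k = (kernel of ∂_k) / (image of ∂_{k+1}):

  H_0: rank C_0 − rank ∂_1 = 5 − 4 = 1, and the invariant factors of ∂_1 are all 1, so H_0 = Z.
  H_1: rank ker ∂_1 − rank ∂_2 = (9 − 4) − 5 = 0, and the invariant factors of ∂_2 are all 1, so H_1 = 0.
  H_2: rank ker ∂_2 − rank ∂_3 = (6 − 5) − 0 = 1, and there is no ∂_3, so H_2 = Z.

H_0 = Z,  H_1 = 0,  H_2 = Z.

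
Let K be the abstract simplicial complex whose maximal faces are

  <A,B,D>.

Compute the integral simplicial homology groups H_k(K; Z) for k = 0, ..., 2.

We work with the vertex ordering A < B < D. The simplices of K, each written with vertices in increasing order, are:

  0-simplices (3): A, B, D
  1-simplices (3): AB, AD, BD
  2-simplices (1): ABD

Hence C_0 ≅ Z^3, C_1 ≅ Z^3, C_2 ≅ Z^1.

Boundary ∂_1: C_1 → C_0 is given by ∂[p,q] = [q] − [p].
This gives a 3×3 integer matrix of rank 2; reducing to Smith normal form yields diagonal entries (1,1).

The boundary map ∂_2: C_2 → C_1 sends each 2-simplex [p,q,r] to [q,r] − [p,r] + [p,q]. For instance
  ∂ABD = BD − AD + AB.
As a 3×1 matrix over Z this has rank 1, with invariant factors (1).

Computing H_k = (kernel of ∂_k) / (image of ∂_{k+1}):

  H_0: rank C_0 − rank ∂_1 = 3 − 2 = 1, and the invariant factors of ∂_1 are all 1, so H_0 = Z.
  H_1: rank ker ∂_1 − rank ∂_2 = (3 − 2) − 1 = 0, and the invariant factors of ∂_2 are all 1, so H_1 = 0.
  H_2: rank ker ∂_2 − rank ∂_3 = (1 − 1) − 0 = 0, and there is no ∂_3, so H_2 = 0.

(K is a triangulation of the 2-simplex.)

H_0 = Z,  H_1 = 0,  H_2 = 0.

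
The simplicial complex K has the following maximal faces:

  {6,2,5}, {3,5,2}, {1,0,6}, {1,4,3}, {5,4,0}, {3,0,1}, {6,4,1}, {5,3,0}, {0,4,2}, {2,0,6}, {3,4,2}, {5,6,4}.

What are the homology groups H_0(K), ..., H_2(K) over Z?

H_0 = Z,  H_1 = Z/2,  H_2 = 0.

We work with the vertex ordering 0 < 1 < 2 < 3 < 4 < 5 < 6. The simplices of K, each written with vertices in increasing order, are:

  0-simplices (7): [0], [1], [2], [3], [4], [5], [6]
  1-simplices (18): [0,1], [0,2], [0,3], [0,4], [0,5], [0,6], [1,3], [1,4], [1,6], [2,3], [2,4], [2,5], [2,6], [3,4], [3,5], [4,5], [4,6], [5,6]
  2-simplices (12): [0,1,3], [0,1,6], [0,2,4], [0,2,6], [0,3,5], [0,4,5], [1,3,4], [1,4,6], [2,3,4], [2,3,5], [2,5,6], [4,5,6]

Hence C_0 ≅ Z^7, C_1 ≅ Z^18, C_2 ≅ Z^12.

∂_1: C_1 → C_0 sends each edge [p,q] (with p < q) to q − p. For instance
  ∂[0,2] = [2] − [0].
As a 7×18 matrix over Z this has rank 6, with invariant factors (1,1,1,1,1,1).

Boundary ∂_2: C_2 → C_1 maps a triangle to the signed sum of its edges. For instance
  ∂[1,3,4] = [3,4] − [1,4] + [1,3],
  ∂[0,1,3] = [1,3] − [0,3] + [0,1].
This gives a 18×12 integer matrix of rank 12; reducing to Smith normal form yields diagonal entries (1,1,1,1,1,1,1,1,1,1,1,2).

Now H_k = ker ∂_k / im ∂_{k+1}, so:

  H_0: rank C_0 − rank ∂_1 = 7 − 6 = 1, and the invariant factors of ∂_1 are all 1, so H_0 ≅ Z.
  H_1: rank ker ∂_1 − rank ∂_2 = (18 − 6) − 12 = 0, and ∂_2 has invariant factor 2 > 1, so H_1 ≅ Z/2.
  H_2: rank ker ∂_2 − rank ∂_3 = (12 − 12) − 0 = 0, and there is no ∂_3, so H_2 ≅ 0.

As a check, the Euler characteristic is 7 − 18 + 12 = 1, which agrees with 1 − 0 + 0 = 1.
(K is a triangulation of the real projective plane RP^2.)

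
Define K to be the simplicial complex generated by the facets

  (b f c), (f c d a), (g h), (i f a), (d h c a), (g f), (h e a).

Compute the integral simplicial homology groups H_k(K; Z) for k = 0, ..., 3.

H_0 = Z,  H_1 = Z,  H_2 = 0,  H_3 = 0.

Fix the vertex order a < b < c < d < e < f < g < h < i and write every simplex with vertices in increasing order. Then dim K = 3 and the simplices of K are:

  0-simplices (9): a, b, c, d, e, f, g, h, i
  1-simplices (17): ac, ad, ae, af, ah, ai, bc, bf, cd, cf, ch, df, dh, eh, fg, fi, gh
  2-simplices (10): acd, acf, ach, adf, adh, aeh, afi, bcf, cdf, cdh
  3-simplices (2): acdf, acdh

Hence C_0 ≅ Z^9, C_1 ≅ Z^17, C_2 ≅ Z^10, C_3 ≅ Z^2.

The boundary map ∂_1: C_1 → C_0 sends each edge [p,q] (with p < q) to q − p. For instance
  ∂gh = h − g.
This gives a 9×17 integer matrix of rank 8; reducing to Smith normal form yields diagonal entries (1,1,1,1,1,1,1,1).

Boundary ∂_2: C_2 → C_1 sends each 2-simplex [p,q,r] to [q,r] − [p,r] + [p,q]. For instance
  ∂afi = fi − ai + af,
  ∂cdh = dh − ch + cd.
The 17×10 boundary matrix has rank 8 and Smith normal form diag(1,1,1,1,1,1,1,1).

∂_3: C_3 → C_2 sends each 3-simplex σ to the alternating sum Σ_i (−1)^i (σ with its i-th vertex removed). For instance
  ∂acdf = cdf − adf + acf − acd,
  ∂acdh = cdh − adh + ach − acd.
The resulting 10×2 matrix has rank 2, and its Smith normal form has invariant factors (1,1).

Reading off H_k = ker ∂_k / im ∂_{k+1}:

  H_0: rank C_0 − rank ∂_1 = 9 − 8 = 1, and the invariant factors of ∂_1 are all 1, so H_0 ≅ Z.
  H_1: rank ker ∂_1 − rank ∂_2 = (17 − 8) − 8 = 1, and the invariant factors of ∂_2 are all 1, so H_1 ≅ Z.
  H_2: rank ker ∂_2 − rank ∂_3 = (10 − 8) − 2 = 0, and the invariant factors of ∂_3 are all 1, so H_2 ≅ 0.
  H_3: rank ker ∂_3 − rank ∂_4 = (2 − 2) − 0 = 0, and there is no ∂_4, so H_3 ≅ 0.

As a check, the Euler characteristic is 9 − 17 + 10 − 2 = 0, which agrees with 1 − 1 + 0 − 0 = 0.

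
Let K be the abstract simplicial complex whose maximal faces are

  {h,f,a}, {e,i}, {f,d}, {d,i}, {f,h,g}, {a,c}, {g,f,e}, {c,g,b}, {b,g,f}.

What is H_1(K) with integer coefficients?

K has 9 vertices, 15 edges, 5 triangles.
rank ∂_1 = 8, rank ∂_2 = 5 ⇒ b_1 = 15 − 8 − 5 = 2; all invariant factors of ∂_2 are 1 so no torsion. So H_1 = Z^2.

H_1 = Z^2.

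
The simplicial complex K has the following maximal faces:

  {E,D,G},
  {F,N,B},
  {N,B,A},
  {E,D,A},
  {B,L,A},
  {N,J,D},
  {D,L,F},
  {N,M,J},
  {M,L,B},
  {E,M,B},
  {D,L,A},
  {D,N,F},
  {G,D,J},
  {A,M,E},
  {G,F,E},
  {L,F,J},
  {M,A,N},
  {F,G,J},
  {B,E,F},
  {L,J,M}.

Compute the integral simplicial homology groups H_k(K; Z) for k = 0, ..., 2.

H_0 = Z,  H_1 = Z ⊕ Z/2,  H_2 = 0.

K has 10 vertices, 30 edges, 20 triangles.
rank ∂_0 = 0, rank ∂_1 = 9 ⇒ b_0 = 10 − 0 − 9 = 1; all invariant factors of ∂_1 are 1 so no torsion. So H_0 = Z.
rank ∂_1 = 9, rank ∂_2 = 20 ⇒ b_1 = 30 − 9 − 20 = 1; ∂_2 has invariant factor(s) [2] giving torsion. So H_1 = Z ⊕ Z/2.
rank ∂_2 = 20, rank ∂_3 = 0 ⇒ b_2 = 20 − 20 − 0 = 0. So H_2 = 0.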